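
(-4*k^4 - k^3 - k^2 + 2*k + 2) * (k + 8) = -4*k^5 - 33*k^4 - 9*k^3 - 6*k^2 + 18*k + 16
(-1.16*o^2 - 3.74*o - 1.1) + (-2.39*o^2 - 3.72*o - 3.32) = -3.55*o^2 - 7.46*o - 4.42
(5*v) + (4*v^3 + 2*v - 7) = 4*v^3 + 7*v - 7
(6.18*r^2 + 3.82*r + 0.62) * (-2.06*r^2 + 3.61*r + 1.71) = -12.7308*r^4 + 14.4406*r^3 + 23.0808*r^2 + 8.7704*r + 1.0602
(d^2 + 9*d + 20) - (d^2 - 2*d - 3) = 11*d + 23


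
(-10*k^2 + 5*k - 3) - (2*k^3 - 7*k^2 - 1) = -2*k^3 - 3*k^2 + 5*k - 2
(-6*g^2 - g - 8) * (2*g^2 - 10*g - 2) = -12*g^4 + 58*g^3 + 6*g^2 + 82*g + 16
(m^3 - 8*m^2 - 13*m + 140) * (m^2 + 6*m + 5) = m^5 - 2*m^4 - 56*m^3 + 22*m^2 + 775*m + 700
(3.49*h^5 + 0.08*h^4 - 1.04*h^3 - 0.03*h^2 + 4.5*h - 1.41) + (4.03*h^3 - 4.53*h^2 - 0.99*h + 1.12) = 3.49*h^5 + 0.08*h^4 + 2.99*h^3 - 4.56*h^2 + 3.51*h - 0.29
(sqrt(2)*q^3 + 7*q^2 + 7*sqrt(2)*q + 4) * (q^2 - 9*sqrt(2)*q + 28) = sqrt(2)*q^5 - 11*q^4 - 28*sqrt(2)*q^3 + 74*q^2 + 160*sqrt(2)*q + 112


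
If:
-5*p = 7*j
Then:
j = -5*p/7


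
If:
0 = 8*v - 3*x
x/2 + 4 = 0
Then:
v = -3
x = -8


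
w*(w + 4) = w^2 + 4*w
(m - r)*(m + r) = m^2 - r^2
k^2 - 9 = (k - 3)*(k + 3)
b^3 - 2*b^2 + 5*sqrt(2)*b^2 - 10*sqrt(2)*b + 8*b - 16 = (b - 2)*(b + sqrt(2))*(b + 4*sqrt(2))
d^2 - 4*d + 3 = (d - 3)*(d - 1)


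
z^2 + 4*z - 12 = (z - 2)*(z + 6)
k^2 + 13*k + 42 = (k + 6)*(k + 7)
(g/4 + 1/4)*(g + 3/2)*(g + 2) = g^3/4 + 9*g^2/8 + 13*g/8 + 3/4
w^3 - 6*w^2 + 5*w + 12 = (w - 4)*(w - 3)*(w + 1)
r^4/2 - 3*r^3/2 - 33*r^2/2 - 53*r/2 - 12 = (r/2 + 1/2)*(r - 8)*(r + 1)*(r + 3)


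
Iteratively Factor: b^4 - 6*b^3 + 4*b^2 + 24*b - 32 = (b - 4)*(b^3 - 2*b^2 - 4*b + 8) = (b - 4)*(b - 2)*(b^2 - 4) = (b - 4)*(b - 2)*(b + 2)*(b - 2)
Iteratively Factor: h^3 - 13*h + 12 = (h + 4)*(h^2 - 4*h + 3) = (h - 1)*(h + 4)*(h - 3)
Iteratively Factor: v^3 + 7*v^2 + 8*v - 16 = (v + 4)*(v^2 + 3*v - 4) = (v + 4)^2*(v - 1)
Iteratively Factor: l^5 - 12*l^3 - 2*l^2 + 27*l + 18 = (l + 1)*(l^4 - l^3 - 11*l^2 + 9*l + 18) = (l + 1)^2*(l^3 - 2*l^2 - 9*l + 18) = (l + 1)^2*(l + 3)*(l^2 - 5*l + 6) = (l - 3)*(l + 1)^2*(l + 3)*(l - 2)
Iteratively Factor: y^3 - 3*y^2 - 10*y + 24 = (y - 4)*(y^2 + y - 6) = (y - 4)*(y - 2)*(y + 3)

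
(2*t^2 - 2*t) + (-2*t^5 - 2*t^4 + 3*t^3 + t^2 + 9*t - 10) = -2*t^5 - 2*t^4 + 3*t^3 + 3*t^2 + 7*t - 10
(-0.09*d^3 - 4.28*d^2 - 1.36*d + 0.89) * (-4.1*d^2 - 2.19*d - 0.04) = 0.369*d^5 + 17.7451*d^4 + 14.9528*d^3 - 0.499399999999999*d^2 - 1.8947*d - 0.0356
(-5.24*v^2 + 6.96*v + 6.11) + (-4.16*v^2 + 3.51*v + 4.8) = -9.4*v^2 + 10.47*v + 10.91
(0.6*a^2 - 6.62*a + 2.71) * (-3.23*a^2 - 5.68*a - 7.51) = -1.938*a^4 + 17.9746*a^3 + 24.3423*a^2 + 34.3234*a - 20.3521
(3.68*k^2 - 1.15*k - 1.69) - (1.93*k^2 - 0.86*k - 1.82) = 1.75*k^2 - 0.29*k + 0.13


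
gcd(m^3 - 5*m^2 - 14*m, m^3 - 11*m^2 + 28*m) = m^2 - 7*m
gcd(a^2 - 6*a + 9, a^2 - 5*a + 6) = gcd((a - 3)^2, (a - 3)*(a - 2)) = a - 3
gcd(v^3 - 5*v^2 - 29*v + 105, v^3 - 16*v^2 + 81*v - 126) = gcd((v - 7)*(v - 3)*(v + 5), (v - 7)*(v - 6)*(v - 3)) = v^2 - 10*v + 21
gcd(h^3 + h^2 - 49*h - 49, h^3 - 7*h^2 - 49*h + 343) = h^2 - 49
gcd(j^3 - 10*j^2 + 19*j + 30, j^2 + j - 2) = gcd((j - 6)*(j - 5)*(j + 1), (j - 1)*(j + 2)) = 1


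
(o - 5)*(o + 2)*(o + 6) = o^3 + 3*o^2 - 28*o - 60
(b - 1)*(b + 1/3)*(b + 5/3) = b^3 + b^2 - 13*b/9 - 5/9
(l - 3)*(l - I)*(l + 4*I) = l^3 - 3*l^2 + 3*I*l^2 + 4*l - 9*I*l - 12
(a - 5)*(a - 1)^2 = a^3 - 7*a^2 + 11*a - 5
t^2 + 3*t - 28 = (t - 4)*(t + 7)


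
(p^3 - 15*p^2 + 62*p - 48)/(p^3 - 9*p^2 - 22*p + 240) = (p - 1)/(p + 5)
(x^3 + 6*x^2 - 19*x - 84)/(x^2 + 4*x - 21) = (x^2 - x - 12)/(x - 3)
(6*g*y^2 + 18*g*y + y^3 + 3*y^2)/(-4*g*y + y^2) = (6*g*y + 18*g + y^2 + 3*y)/(-4*g + y)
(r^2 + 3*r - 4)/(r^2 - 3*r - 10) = (-r^2 - 3*r + 4)/(-r^2 + 3*r + 10)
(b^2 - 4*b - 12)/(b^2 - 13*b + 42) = (b + 2)/(b - 7)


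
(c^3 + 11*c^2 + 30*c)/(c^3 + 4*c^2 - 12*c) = (c + 5)/(c - 2)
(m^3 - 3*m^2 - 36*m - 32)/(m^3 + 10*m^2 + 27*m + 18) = (m^2 - 4*m - 32)/(m^2 + 9*m + 18)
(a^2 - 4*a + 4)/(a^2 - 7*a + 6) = (a^2 - 4*a + 4)/(a^2 - 7*a + 6)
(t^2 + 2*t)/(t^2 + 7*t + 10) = t/(t + 5)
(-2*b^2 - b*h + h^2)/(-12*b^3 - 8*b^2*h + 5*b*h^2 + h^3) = 1/(6*b + h)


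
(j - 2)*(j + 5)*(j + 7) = j^3 + 10*j^2 + 11*j - 70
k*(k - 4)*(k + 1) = k^3 - 3*k^2 - 4*k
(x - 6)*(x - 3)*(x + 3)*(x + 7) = x^4 + x^3 - 51*x^2 - 9*x + 378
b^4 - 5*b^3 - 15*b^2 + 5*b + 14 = (b - 7)*(b - 1)*(b + 1)*(b + 2)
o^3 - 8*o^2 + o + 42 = (o - 7)*(o - 3)*(o + 2)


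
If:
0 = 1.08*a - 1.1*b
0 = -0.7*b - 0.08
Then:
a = -0.12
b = -0.11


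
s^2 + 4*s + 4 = (s + 2)^2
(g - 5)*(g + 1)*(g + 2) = g^3 - 2*g^2 - 13*g - 10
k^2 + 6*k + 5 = (k + 1)*(k + 5)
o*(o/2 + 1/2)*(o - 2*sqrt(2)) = o^3/2 - sqrt(2)*o^2 + o^2/2 - sqrt(2)*o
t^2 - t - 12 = (t - 4)*(t + 3)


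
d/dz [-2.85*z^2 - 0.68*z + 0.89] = -5.7*z - 0.68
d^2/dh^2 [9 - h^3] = -6*h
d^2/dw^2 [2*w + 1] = 0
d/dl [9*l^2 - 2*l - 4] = 18*l - 2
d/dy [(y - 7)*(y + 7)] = 2*y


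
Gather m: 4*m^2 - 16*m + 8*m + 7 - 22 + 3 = 4*m^2 - 8*m - 12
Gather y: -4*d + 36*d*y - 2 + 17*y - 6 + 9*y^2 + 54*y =-4*d + 9*y^2 + y*(36*d + 71) - 8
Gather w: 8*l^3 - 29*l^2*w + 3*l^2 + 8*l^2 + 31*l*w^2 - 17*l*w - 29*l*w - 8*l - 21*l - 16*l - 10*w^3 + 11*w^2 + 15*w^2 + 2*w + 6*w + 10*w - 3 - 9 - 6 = 8*l^3 + 11*l^2 - 45*l - 10*w^3 + w^2*(31*l + 26) + w*(-29*l^2 - 46*l + 18) - 18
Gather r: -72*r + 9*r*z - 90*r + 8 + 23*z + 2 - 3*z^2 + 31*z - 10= r*(9*z - 162) - 3*z^2 + 54*z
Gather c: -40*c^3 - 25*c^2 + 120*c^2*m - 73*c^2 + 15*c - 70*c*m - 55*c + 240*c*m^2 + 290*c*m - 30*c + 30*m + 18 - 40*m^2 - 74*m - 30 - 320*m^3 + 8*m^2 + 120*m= -40*c^3 + c^2*(120*m - 98) + c*(240*m^2 + 220*m - 70) - 320*m^3 - 32*m^2 + 76*m - 12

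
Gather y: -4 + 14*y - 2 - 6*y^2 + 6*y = -6*y^2 + 20*y - 6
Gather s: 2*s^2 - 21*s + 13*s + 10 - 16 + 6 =2*s^2 - 8*s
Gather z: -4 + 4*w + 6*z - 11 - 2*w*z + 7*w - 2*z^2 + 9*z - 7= 11*w - 2*z^2 + z*(15 - 2*w) - 22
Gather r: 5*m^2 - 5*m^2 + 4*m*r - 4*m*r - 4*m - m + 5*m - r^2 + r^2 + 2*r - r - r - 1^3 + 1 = 0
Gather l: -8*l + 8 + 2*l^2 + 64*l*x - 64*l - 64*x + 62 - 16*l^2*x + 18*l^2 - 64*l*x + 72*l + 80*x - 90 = l^2*(20 - 16*x) + 16*x - 20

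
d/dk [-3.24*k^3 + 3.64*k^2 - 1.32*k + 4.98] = -9.72*k^2 + 7.28*k - 1.32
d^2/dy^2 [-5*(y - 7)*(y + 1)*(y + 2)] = 40 - 30*y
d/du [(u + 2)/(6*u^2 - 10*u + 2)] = (-3*u^2 - 12*u + 11)/(2*(9*u^4 - 30*u^3 + 31*u^2 - 10*u + 1))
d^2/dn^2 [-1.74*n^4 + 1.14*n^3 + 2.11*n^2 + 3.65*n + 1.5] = -20.88*n^2 + 6.84*n + 4.22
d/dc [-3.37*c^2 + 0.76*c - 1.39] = 0.76 - 6.74*c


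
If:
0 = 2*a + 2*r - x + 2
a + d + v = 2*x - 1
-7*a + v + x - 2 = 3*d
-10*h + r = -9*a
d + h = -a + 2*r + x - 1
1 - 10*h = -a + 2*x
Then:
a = -119/516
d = 821/1032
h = -73/344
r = -2/43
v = 1369/1032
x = 373/258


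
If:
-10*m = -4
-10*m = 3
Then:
No Solution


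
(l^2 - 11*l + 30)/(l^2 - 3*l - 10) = (l - 6)/(l + 2)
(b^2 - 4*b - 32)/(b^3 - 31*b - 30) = (-b^2 + 4*b + 32)/(-b^3 + 31*b + 30)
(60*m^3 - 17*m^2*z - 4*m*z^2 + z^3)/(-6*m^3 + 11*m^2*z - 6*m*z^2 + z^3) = (-20*m^2 - m*z + z^2)/(2*m^2 - 3*m*z + z^2)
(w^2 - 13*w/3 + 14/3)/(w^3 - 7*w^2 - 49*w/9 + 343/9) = 3*(w - 2)/(3*w^2 - 14*w - 49)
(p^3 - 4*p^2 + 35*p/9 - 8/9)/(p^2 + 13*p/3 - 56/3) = (3*p^2 - 4*p + 1)/(3*(p + 7))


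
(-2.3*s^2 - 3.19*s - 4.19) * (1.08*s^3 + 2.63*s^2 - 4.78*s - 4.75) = -2.484*s^5 - 9.4942*s^4 - 1.9209*s^3 + 15.1535*s^2 + 35.1807*s + 19.9025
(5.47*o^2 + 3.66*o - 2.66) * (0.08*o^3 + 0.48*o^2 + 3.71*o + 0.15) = 0.4376*o^5 + 2.9184*o^4 + 21.8377*o^3 + 13.1223*o^2 - 9.3196*o - 0.399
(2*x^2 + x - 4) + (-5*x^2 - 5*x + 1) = -3*x^2 - 4*x - 3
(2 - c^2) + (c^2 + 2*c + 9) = 2*c + 11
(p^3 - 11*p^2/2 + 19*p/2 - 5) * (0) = 0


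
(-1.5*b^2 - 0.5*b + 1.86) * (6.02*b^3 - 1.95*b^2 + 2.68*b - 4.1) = -9.03*b^5 - 0.085*b^4 + 8.1522*b^3 + 1.183*b^2 + 7.0348*b - 7.626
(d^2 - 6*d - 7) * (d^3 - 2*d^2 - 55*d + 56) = d^5 - 8*d^4 - 50*d^3 + 400*d^2 + 49*d - 392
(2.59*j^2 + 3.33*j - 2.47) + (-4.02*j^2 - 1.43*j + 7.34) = -1.43*j^2 + 1.9*j + 4.87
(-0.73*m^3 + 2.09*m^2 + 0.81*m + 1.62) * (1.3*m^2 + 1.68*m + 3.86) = -0.949*m^5 + 1.4906*m^4 + 1.7464*m^3 + 11.5342*m^2 + 5.8482*m + 6.2532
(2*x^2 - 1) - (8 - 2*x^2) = 4*x^2 - 9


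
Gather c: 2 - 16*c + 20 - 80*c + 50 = 72 - 96*c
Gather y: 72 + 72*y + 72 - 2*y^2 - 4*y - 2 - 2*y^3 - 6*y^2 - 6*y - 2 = -2*y^3 - 8*y^2 + 62*y + 140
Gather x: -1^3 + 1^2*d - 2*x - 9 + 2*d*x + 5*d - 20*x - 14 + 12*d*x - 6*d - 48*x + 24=x*(14*d - 70)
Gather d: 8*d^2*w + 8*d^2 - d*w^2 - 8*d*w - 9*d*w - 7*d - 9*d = d^2*(8*w + 8) + d*(-w^2 - 17*w - 16)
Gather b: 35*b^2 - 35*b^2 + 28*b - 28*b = 0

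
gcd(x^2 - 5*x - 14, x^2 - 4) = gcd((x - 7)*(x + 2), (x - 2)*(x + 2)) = x + 2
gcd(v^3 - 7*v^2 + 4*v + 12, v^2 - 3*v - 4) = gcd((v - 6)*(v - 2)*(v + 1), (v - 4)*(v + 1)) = v + 1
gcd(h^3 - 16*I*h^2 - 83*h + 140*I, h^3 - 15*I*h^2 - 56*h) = h - 7*I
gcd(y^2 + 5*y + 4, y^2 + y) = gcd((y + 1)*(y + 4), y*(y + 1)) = y + 1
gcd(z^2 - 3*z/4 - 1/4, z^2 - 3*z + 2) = z - 1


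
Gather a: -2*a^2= -2*a^2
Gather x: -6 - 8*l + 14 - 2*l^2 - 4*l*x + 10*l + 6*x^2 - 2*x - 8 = -2*l^2 + 2*l + 6*x^2 + x*(-4*l - 2)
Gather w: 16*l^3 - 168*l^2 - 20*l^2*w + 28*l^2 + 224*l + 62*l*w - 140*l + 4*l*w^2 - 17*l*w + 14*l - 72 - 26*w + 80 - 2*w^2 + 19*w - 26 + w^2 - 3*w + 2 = 16*l^3 - 140*l^2 + 98*l + w^2*(4*l - 1) + w*(-20*l^2 + 45*l - 10) - 16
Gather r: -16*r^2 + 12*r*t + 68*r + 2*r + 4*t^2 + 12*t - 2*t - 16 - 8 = -16*r^2 + r*(12*t + 70) + 4*t^2 + 10*t - 24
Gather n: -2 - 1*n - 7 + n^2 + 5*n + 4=n^2 + 4*n - 5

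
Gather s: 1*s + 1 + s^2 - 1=s^2 + s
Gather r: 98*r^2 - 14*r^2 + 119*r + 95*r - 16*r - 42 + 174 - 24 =84*r^2 + 198*r + 108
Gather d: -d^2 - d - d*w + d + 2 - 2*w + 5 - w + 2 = -d^2 - d*w - 3*w + 9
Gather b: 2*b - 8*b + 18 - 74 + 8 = -6*b - 48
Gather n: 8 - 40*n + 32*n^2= 32*n^2 - 40*n + 8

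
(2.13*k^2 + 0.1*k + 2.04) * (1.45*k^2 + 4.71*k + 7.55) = 3.0885*k^4 + 10.1773*k^3 + 19.5105*k^2 + 10.3634*k + 15.402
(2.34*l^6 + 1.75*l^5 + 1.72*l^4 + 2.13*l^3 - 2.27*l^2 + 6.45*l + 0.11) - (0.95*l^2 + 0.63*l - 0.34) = 2.34*l^6 + 1.75*l^5 + 1.72*l^4 + 2.13*l^3 - 3.22*l^2 + 5.82*l + 0.45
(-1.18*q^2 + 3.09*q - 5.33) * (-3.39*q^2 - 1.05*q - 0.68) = 4.0002*q^4 - 9.2361*q^3 + 15.6266*q^2 + 3.4953*q + 3.6244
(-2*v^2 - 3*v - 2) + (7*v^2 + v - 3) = 5*v^2 - 2*v - 5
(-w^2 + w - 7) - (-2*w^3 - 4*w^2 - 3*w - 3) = 2*w^3 + 3*w^2 + 4*w - 4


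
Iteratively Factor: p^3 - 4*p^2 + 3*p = (p - 3)*(p^2 - p) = (p - 3)*(p - 1)*(p)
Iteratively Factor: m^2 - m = (m - 1)*(m)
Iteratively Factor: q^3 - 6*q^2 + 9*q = (q)*(q^2 - 6*q + 9) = q*(q - 3)*(q - 3)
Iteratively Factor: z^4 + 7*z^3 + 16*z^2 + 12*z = (z + 2)*(z^3 + 5*z^2 + 6*z) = (z + 2)*(z + 3)*(z^2 + 2*z) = (z + 2)^2*(z + 3)*(z)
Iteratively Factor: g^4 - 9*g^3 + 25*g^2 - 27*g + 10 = (g - 2)*(g^3 - 7*g^2 + 11*g - 5) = (g - 2)*(g - 1)*(g^2 - 6*g + 5) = (g - 2)*(g - 1)^2*(g - 5)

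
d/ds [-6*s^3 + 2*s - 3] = 2 - 18*s^2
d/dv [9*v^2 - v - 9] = 18*v - 1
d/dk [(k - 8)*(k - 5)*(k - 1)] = 3*k^2 - 28*k + 53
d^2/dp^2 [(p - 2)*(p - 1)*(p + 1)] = 6*p - 4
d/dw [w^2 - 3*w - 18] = 2*w - 3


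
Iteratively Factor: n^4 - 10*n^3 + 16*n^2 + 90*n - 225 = (n - 3)*(n^3 - 7*n^2 - 5*n + 75) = (n - 5)*(n - 3)*(n^2 - 2*n - 15) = (n - 5)^2*(n - 3)*(n + 3)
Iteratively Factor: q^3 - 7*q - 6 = (q + 1)*(q^2 - q - 6) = (q + 1)*(q + 2)*(q - 3)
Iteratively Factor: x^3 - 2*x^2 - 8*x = (x + 2)*(x^2 - 4*x) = (x - 4)*(x + 2)*(x)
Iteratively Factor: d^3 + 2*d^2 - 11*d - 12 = (d + 1)*(d^2 + d - 12) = (d + 1)*(d + 4)*(d - 3)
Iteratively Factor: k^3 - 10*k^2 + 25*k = (k - 5)*(k^2 - 5*k) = k*(k - 5)*(k - 5)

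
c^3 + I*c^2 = c^2*(c + I)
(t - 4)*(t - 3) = t^2 - 7*t + 12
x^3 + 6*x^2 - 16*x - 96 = (x - 4)*(x + 4)*(x + 6)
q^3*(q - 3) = q^4 - 3*q^3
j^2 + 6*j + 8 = (j + 2)*(j + 4)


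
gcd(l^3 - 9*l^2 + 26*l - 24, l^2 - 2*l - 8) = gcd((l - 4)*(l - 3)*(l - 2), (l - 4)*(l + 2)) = l - 4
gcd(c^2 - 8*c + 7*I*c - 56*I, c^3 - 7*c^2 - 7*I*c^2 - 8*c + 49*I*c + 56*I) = c - 8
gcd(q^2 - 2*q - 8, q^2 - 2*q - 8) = q^2 - 2*q - 8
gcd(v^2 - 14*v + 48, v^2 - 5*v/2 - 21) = v - 6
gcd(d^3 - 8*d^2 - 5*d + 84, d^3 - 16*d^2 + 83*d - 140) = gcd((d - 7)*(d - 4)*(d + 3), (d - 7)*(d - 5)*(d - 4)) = d^2 - 11*d + 28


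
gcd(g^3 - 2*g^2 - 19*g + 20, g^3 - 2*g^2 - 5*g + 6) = g - 1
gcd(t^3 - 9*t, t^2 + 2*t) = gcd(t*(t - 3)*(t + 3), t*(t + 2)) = t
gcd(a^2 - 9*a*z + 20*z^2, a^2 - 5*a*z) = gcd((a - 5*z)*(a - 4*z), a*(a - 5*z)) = -a + 5*z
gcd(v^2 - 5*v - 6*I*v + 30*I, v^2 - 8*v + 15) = v - 5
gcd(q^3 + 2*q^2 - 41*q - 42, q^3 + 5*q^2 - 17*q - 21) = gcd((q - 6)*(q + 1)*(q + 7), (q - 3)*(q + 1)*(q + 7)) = q^2 + 8*q + 7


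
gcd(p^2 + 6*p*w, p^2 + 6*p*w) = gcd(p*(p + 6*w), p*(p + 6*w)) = p^2 + 6*p*w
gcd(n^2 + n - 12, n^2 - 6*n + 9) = n - 3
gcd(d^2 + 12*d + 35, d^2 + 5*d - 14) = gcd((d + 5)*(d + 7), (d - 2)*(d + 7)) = d + 7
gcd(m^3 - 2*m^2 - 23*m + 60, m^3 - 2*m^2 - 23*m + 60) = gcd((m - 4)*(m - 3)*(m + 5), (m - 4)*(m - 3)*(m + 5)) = m^3 - 2*m^2 - 23*m + 60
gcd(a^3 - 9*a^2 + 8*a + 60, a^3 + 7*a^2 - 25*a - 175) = a - 5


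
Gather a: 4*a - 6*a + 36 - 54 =-2*a - 18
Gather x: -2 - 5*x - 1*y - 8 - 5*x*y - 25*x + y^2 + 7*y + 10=x*(-5*y - 30) + y^2 + 6*y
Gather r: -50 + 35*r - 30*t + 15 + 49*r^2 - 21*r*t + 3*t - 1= 49*r^2 + r*(35 - 21*t) - 27*t - 36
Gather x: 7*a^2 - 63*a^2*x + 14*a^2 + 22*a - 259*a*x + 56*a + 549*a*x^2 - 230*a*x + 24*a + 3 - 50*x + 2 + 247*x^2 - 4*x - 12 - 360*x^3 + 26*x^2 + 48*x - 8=21*a^2 + 102*a - 360*x^3 + x^2*(549*a + 273) + x*(-63*a^2 - 489*a - 6) - 15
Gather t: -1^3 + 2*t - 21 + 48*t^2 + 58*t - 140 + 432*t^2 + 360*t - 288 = 480*t^2 + 420*t - 450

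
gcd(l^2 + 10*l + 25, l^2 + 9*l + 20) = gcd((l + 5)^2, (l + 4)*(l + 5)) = l + 5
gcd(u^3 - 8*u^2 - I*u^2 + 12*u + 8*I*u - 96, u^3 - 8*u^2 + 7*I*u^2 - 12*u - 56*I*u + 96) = u^2 + u*(-8 + 3*I) - 24*I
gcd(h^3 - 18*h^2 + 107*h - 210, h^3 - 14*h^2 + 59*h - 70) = h^2 - 12*h + 35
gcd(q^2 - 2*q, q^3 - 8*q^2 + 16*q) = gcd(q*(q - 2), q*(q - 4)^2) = q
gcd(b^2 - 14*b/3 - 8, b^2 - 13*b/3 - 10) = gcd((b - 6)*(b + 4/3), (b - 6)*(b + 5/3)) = b - 6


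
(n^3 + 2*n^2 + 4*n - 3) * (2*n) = 2*n^4 + 4*n^3 + 8*n^2 - 6*n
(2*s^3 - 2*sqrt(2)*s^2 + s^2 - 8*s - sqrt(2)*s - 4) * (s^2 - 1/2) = 2*s^5 - 2*sqrt(2)*s^4 + s^4 - 9*s^3 - sqrt(2)*s^3 - 9*s^2/2 + sqrt(2)*s^2 + sqrt(2)*s/2 + 4*s + 2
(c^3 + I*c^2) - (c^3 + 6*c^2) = -6*c^2 + I*c^2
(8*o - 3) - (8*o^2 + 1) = -8*o^2 + 8*o - 4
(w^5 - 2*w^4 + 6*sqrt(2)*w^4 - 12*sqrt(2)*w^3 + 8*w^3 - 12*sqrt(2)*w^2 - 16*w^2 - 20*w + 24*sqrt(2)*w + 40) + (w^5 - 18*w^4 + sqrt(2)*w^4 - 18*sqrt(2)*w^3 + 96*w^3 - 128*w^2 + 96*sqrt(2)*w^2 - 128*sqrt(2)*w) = 2*w^5 - 20*w^4 + 7*sqrt(2)*w^4 - 30*sqrt(2)*w^3 + 104*w^3 - 144*w^2 + 84*sqrt(2)*w^2 - 104*sqrt(2)*w - 20*w + 40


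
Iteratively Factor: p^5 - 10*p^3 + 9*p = (p)*(p^4 - 10*p^2 + 9) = p*(p + 1)*(p^3 - p^2 - 9*p + 9) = p*(p - 3)*(p + 1)*(p^2 + 2*p - 3) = p*(p - 3)*(p - 1)*(p + 1)*(p + 3)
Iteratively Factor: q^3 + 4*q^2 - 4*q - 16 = (q + 2)*(q^2 + 2*q - 8) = (q + 2)*(q + 4)*(q - 2)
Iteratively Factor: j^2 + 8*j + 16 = (j + 4)*(j + 4)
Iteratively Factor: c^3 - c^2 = (c)*(c^2 - c) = c^2*(c - 1)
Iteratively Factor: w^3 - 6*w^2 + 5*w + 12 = (w - 4)*(w^2 - 2*w - 3) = (w - 4)*(w + 1)*(w - 3)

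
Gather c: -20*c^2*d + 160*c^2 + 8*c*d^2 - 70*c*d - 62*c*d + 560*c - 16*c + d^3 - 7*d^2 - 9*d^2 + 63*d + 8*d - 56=c^2*(160 - 20*d) + c*(8*d^2 - 132*d + 544) + d^3 - 16*d^2 + 71*d - 56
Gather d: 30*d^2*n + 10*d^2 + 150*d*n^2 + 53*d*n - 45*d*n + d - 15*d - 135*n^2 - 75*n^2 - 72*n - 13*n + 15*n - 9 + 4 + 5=d^2*(30*n + 10) + d*(150*n^2 + 8*n - 14) - 210*n^2 - 70*n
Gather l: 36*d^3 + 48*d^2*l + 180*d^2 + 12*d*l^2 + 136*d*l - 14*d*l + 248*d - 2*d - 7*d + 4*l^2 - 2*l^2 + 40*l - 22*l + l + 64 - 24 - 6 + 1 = 36*d^3 + 180*d^2 + 239*d + l^2*(12*d + 2) + l*(48*d^2 + 122*d + 19) + 35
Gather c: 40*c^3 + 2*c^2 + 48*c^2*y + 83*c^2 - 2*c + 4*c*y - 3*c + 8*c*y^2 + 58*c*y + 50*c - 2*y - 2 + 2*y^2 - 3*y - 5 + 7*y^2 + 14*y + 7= 40*c^3 + c^2*(48*y + 85) + c*(8*y^2 + 62*y + 45) + 9*y^2 + 9*y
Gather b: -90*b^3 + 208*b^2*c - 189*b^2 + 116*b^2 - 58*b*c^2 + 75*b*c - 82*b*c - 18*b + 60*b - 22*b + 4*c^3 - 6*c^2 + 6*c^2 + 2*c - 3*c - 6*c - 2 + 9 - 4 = -90*b^3 + b^2*(208*c - 73) + b*(-58*c^2 - 7*c + 20) + 4*c^3 - 7*c + 3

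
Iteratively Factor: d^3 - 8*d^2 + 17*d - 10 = (d - 5)*(d^2 - 3*d + 2) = (d - 5)*(d - 2)*(d - 1)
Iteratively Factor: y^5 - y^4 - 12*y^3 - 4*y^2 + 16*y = (y + 2)*(y^4 - 3*y^3 - 6*y^2 + 8*y) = y*(y + 2)*(y^3 - 3*y^2 - 6*y + 8) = y*(y - 1)*(y + 2)*(y^2 - 2*y - 8) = y*(y - 1)*(y + 2)^2*(y - 4)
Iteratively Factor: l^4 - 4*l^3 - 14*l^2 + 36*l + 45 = (l - 5)*(l^3 + l^2 - 9*l - 9) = (l - 5)*(l - 3)*(l^2 + 4*l + 3) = (l - 5)*(l - 3)*(l + 1)*(l + 3)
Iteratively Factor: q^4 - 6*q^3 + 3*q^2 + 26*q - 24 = (q + 2)*(q^3 - 8*q^2 + 19*q - 12) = (q - 1)*(q + 2)*(q^2 - 7*q + 12) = (q - 4)*(q - 1)*(q + 2)*(q - 3)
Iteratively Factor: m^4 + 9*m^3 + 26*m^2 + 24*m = (m + 3)*(m^3 + 6*m^2 + 8*m) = (m + 3)*(m + 4)*(m^2 + 2*m) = (m + 2)*(m + 3)*(m + 4)*(m)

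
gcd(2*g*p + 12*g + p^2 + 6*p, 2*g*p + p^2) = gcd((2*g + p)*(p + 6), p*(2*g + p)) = 2*g + p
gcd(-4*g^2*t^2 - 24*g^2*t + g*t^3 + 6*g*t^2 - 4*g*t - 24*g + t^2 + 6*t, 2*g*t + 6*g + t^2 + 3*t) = 1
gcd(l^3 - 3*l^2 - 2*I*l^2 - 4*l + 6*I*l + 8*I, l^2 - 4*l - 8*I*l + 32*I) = l - 4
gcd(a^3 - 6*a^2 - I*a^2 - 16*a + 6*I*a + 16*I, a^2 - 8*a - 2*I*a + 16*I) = a - 8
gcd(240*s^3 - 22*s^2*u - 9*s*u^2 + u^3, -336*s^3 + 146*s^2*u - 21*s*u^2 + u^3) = 48*s^2 - 14*s*u + u^2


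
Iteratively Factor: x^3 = (x)*(x^2) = x^2*(x)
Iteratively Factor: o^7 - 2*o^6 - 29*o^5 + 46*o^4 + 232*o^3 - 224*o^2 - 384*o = (o - 2)*(o^6 - 29*o^4 - 12*o^3 + 208*o^2 + 192*o) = o*(o - 2)*(o^5 - 29*o^3 - 12*o^2 + 208*o + 192) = o*(o - 2)*(o + 4)*(o^4 - 4*o^3 - 13*o^2 + 40*o + 48) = o*(o - 2)*(o + 3)*(o + 4)*(o^3 - 7*o^2 + 8*o + 16) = o*(o - 4)*(o - 2)*(o + 3)*(o + 4)*(o^2 - 3*o - 4) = o*(o - 4)*(o - 2)*(o + 1)*(o + 3)*(o + 4)*(o - 4)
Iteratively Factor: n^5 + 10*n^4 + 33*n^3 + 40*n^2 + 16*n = (n + 1)*(n^4 + 9*n^3 + 24*n^2 + 16*n) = (n + 1)*(n + 4)*(n^3 + 5*n^2 + 4*n) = n*(n + 1)*(n + 4)*(n^2 + 5*n + 4) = n*(n + 1)^2*(n + 4)*(n + 4)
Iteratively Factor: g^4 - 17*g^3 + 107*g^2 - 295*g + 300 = (g - 5)*(g^3 - 12*g^2 + 47*g - 60) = (g - 5)*(g - 3)*(g^2 - 9*g + 20) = (g - 5)^2*(g - 3)*(g - 4)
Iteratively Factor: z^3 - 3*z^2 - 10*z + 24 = (z - 4)*(z^2 + z - 6) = (z - 4)*(z + 3)*(z - 2)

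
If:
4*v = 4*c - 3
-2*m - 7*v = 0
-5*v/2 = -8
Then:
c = 79/20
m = -56/5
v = 16/5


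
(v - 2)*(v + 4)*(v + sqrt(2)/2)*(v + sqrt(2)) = v^4 + 2*v^3 + 3*sqrt(2)*v^3/2 - 7*v^2 + 3*sqrt(2)*v^2 - 12*sqrt(2)*v + 2*v - 8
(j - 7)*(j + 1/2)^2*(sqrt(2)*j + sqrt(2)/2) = sqrt(2)*j^4 - 11*sqrt(2)*j^3/2 - 39*sqrt(2)*j^2/4 - 41*sqrt(2)*j/8 - 7*sqrt(2)/8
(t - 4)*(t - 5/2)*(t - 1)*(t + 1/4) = t^4 - 29*t^3/4 + 117*t^2/8 - 47*t/8 - 5/2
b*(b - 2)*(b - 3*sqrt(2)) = b^3 - 3*sqrt(2)*b^2 - 2*b^2 + 6*sqrt(2)*b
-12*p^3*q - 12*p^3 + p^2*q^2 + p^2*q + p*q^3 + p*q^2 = (-3*p + q)*(4*p + q)*(p*q + p)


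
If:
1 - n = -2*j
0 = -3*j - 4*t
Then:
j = -4*t/3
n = 1 - 8*t/3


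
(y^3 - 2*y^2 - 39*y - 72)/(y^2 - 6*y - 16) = (y^2 + 6*y + 9)/(y + 2)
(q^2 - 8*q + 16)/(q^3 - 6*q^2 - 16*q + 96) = (q - 4)/(q^2 - 2*q - 24)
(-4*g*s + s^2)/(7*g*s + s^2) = (-4*g + s)/(7*g + s)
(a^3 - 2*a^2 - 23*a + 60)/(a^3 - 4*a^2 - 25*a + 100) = (a - 3)/(a - 5)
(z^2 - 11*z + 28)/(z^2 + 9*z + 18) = (z^2 - 11*z + 28)/(z^2 + 9*z + 18)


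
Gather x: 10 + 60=70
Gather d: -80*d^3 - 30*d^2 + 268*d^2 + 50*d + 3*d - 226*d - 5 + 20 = -80*d^3 + 238*d^2 - 173*d + 15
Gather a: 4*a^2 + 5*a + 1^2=4*a^2 + 5*a + 1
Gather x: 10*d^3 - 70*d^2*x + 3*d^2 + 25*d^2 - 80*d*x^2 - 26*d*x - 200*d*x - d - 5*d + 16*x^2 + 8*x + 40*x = 10*d^3 + 28*d^2 - 6*d + x^2*(16 - 80*d) + x*(-70*d^2 - 226*d + 48)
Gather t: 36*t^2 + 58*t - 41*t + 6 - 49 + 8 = 36*t^2 + 17*t - 35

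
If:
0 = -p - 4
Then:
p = -4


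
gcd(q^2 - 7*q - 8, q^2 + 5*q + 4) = q + 1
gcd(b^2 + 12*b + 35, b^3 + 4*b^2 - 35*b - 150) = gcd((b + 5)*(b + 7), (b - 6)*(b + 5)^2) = b + 5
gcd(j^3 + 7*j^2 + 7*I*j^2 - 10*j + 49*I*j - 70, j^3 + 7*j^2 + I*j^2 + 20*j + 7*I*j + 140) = j^2 + j*(7 + 5*I) + 35*I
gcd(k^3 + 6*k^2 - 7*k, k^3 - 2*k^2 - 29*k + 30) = k - 1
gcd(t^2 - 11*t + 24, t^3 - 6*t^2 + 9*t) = t - 3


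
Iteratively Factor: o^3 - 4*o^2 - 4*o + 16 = (o - 4)*(o^2 - 4) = (o - 4)*(o - 2)*(o + 2)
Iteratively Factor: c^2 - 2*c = (c - 2)*(c)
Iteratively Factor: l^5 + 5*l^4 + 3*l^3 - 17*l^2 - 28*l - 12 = (l - 2)*(l^4 + 7*l^3 + 17*l^2 + 17*l + 6) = (l - 2)*(l + 1)*(l^3 + 6*l^2 + 11*l + 6) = (l - 2)*(l + 1)*(l + 2)*(l^2 + 4*l + 3) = (l - 2)*(l + 1)*(l + 2)*(l + 3)*(l + 1)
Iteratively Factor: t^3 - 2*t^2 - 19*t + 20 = (t - 5)*(t^2 + 3*t - 4) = (t - 5)*(t + 4)*(t - 1)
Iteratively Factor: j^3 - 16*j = (j + 4)*(j^2 - 4*j) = j*(j + 4)*(j - 4)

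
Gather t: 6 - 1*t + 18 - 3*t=24 - 4*t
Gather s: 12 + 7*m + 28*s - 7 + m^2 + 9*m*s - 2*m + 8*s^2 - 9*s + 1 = m^2 + 5*m + 8*s^2 + s*(9*m + 19) + 6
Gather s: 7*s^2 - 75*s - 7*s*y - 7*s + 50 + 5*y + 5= 7*s^2 + s*(-7*y - 82) + 5*y + 55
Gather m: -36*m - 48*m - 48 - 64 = -84*m - 112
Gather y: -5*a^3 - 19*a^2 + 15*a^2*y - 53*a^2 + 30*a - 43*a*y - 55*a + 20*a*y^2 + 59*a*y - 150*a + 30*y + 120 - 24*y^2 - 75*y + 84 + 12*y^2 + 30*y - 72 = -5*a^3 - 72*a^2 - 175*a + y^2*(20*a - 12) + y*(15*a^2 + 16*a - 15) + 132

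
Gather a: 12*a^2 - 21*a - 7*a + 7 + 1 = 12*a^2 - 28*a + 8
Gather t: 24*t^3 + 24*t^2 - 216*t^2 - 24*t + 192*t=24*t^3 - 192*t^2 + 168*t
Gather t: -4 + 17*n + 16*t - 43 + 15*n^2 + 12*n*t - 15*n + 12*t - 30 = 15*n^2 + 2*n + t*(12*n + 28) - 77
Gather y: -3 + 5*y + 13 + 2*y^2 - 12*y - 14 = 2*y^2 - 7*y - 4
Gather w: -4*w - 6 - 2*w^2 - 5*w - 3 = -2*w^2 - 9*w - 9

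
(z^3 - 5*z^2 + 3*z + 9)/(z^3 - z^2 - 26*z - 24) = (z^2 - 6*z + 9)/(z^2 - 2*z - 24)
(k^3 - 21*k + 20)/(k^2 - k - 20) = (-k^3 + 21*k - 20)/(-k^2 + k + 20)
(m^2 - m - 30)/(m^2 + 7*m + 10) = (m - 6)/(m + 2)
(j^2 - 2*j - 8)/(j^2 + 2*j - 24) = (j + 2)/(j + 6)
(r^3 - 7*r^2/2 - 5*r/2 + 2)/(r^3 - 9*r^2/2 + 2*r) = (r + 1)/r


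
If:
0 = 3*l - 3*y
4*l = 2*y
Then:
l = 0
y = 0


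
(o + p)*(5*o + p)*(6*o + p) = 30*o^3 + 41*o^2*p + 12*o*p^2 + p^3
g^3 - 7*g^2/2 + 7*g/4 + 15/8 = (g - 5/2)*(g - 3/2)*(g + 1/2)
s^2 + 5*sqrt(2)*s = s*(s + 5*sqrt(2))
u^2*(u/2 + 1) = u^3/2 + u^2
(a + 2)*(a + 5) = a^2 + 7*a + 10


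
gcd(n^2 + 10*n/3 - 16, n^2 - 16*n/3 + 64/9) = n - 8/3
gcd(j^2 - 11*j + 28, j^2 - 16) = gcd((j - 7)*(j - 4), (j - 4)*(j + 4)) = j - 4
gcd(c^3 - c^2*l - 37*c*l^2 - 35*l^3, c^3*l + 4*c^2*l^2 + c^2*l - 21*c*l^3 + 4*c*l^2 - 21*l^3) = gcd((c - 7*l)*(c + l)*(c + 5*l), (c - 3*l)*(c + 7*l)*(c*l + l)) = 1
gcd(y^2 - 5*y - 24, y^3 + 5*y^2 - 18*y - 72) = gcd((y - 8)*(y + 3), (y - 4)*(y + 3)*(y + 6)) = y + 3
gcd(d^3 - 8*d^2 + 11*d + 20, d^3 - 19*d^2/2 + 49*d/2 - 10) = d^2 - 9*d + 20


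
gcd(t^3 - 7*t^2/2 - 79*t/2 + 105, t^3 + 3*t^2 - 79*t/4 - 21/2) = t + 6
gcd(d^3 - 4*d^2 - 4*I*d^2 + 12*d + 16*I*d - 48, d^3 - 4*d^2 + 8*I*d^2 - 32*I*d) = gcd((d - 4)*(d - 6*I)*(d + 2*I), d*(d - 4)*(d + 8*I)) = d - 4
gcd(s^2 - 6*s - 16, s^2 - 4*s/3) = 1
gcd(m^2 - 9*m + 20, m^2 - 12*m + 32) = m - 4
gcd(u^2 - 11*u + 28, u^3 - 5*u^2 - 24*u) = 1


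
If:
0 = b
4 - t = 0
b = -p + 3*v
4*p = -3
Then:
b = 0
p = -3/4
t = 4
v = -1/4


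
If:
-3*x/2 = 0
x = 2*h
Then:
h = 0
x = 0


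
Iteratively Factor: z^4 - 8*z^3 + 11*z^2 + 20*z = (z - 5)*(z^3 - 3*z^2 - 4*z) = (z - 5)*(z + 1)*(z^2 - 4*z) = (z - 5)*(z - 4)*(z + 1)*(z)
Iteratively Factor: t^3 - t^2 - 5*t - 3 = (t - 3)*(t^2 + 2*t + 1) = (t - 3)*(t + 1)*(t + 1)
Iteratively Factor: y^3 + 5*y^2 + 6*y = (y + 3)*(y^2 + 2*y) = (y + 2)*(y + 3)*(y)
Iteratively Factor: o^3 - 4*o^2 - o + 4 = (o - 1)*(o^2 - 3*o - 4) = (o - 1)*(o + 1)*(o - 4)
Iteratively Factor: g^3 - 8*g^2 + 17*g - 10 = (g - 5)*(g^2 - 3*g + 2) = (g - 5)*(g - 2)*(g - 1)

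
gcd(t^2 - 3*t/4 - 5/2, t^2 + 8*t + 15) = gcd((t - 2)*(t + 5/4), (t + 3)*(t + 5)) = 1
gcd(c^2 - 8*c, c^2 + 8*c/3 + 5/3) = 1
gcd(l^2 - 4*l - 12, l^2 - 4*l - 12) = l^2 - 4*l - 12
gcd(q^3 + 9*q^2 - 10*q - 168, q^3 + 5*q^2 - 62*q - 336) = q^2 + 13*q + 42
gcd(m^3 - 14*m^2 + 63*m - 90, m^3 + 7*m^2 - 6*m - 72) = m - 3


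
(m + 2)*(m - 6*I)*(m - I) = m^3 + 2*m^2 - 7*I*m^2 - 6*m - 14*I*m - 12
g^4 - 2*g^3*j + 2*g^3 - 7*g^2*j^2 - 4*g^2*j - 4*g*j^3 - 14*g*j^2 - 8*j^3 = (g + 2)*(g - 4*j)*(g + j)^2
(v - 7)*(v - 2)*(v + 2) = v^3 - 7*v^2 - 4*v + 28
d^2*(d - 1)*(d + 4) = d^4 + 3*d^3 - 4*d^2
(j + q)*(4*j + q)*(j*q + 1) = 4*j^3*q + 5*j^2*q^2 + 4*j^2 + j*q^3 + 5*j*q + q^2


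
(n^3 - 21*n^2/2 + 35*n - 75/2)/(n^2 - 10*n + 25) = (2*n^2 - 11*n + 15)/(2*(n - 5))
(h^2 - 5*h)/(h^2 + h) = (h - 5)/(h + 1)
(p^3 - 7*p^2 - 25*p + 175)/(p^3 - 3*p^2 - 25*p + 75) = (p - 7)/(p - 3)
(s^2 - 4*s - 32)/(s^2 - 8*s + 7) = (s^2 - 4*s - 32)/(s^2 - 8*s + 7)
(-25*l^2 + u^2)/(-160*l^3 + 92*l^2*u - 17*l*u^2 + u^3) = (5*l + u)/(32*l^2 - 12*l*u + u^2)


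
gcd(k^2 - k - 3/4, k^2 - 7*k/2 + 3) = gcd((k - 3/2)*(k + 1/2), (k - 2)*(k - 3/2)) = k - 3/2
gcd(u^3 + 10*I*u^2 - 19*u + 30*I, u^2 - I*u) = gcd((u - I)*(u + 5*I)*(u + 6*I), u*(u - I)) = u - I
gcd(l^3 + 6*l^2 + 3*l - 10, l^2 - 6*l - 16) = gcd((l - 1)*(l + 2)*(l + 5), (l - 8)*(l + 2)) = l + 2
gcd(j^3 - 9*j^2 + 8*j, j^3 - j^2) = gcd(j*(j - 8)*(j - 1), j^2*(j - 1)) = j^2 - j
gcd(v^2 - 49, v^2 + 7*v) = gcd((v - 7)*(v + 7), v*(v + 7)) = v + 7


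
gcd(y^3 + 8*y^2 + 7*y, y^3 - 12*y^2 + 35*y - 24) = 1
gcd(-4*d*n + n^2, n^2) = n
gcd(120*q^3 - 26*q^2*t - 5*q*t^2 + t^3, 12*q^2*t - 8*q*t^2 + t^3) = 6*q - t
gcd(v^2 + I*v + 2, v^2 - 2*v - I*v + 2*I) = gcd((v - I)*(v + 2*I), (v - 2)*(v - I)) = v - I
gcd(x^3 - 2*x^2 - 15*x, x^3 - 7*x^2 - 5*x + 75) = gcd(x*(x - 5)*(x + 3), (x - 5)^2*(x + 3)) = x^2 - 2*x - 15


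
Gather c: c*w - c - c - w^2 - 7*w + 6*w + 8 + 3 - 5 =c*(w - 2) - w^2 - w + 6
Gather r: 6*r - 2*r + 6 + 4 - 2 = 4*r + 8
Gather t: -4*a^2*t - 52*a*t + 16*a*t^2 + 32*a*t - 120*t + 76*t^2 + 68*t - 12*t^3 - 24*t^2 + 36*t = -12*t^3 + t^2*(16*a + 52) + t*(-4*a^2 - 20*a - 16)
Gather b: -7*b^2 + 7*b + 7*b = -7*b^2 + 14*b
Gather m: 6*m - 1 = 6*m - 1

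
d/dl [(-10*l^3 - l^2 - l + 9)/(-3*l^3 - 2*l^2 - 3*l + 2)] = (17*l^4 + 54*l^3 + 22*l^2 + 32*l + 25)/(9*l^6 + 12*l^5 + 22*l^4 + l^2 - 12*l + 4)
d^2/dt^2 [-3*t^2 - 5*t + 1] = -6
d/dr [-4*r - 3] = -4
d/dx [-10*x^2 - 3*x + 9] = -20*x - 3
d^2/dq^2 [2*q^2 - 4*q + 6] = 4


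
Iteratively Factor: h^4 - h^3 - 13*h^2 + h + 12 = (h - 1)*(h^3 - 13*h - 12) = (h - 1)*(h + 1)*(h^2 - h - 12) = (h - 4)*(h - 1)*(h + 1)*(h + 3)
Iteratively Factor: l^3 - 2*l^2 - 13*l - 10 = (l + 1)*(l^2 - 3*l - 10) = (l - 5)*(l + 1)*(l + 2)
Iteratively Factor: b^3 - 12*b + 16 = (b - 2)*(b^2 + 2*b - 8) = (b - 2)^2*(b + 4)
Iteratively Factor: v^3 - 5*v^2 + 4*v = (v)*(v^2 - 5*v + 4) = v*(v - 1)*(v - 4)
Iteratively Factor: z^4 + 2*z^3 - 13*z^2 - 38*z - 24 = (z - 4)*(z^3 + 6*z^2 + 11*z + 6) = (z - 4)*(z + 3)*(z^2 + 3*z + 2) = (z - 4)*(z + 2)*(z + 3)*(z + 1)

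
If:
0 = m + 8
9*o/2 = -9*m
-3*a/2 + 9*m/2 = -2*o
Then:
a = -8/3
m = -8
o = 16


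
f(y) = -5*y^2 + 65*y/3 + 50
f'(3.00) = -8.33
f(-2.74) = -46.90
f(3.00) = 70.00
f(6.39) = -15.71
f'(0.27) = 18.97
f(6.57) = -23.47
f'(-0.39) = 25.57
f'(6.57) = -44.03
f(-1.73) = -2.45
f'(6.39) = -42.23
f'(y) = 65/3 - 10*y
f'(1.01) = 11.57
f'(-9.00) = 111.67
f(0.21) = 54.33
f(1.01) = 66.78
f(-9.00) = -550.00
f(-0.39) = 40.79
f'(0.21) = 19.57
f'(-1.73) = 38.97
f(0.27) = 55.49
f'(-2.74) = 49.07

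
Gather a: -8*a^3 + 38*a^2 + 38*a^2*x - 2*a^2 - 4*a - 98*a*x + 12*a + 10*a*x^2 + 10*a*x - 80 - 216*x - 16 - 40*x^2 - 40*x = -8*a^3 + a^2*(38*x + 36) + a*(10*x^2 - 88*x + 8) - 40*x^2 - 256*x - 96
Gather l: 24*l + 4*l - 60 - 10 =28*l - 70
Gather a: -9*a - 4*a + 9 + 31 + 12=52 - 13*a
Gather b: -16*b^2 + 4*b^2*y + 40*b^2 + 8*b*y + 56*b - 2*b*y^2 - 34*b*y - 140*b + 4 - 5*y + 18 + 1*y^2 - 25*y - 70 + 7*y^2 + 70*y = b^2*(4*y + 24) + b*(-2*y^2 - 26*y - 84) + 8*y^2 + 40*y - 48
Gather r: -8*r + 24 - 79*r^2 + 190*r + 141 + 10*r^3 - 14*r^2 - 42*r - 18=10*r^3 - 93*r^2 + 140*r + 147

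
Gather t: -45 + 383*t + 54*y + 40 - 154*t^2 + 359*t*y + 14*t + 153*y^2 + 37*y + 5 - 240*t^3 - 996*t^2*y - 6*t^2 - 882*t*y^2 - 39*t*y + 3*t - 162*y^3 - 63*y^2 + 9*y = -240*t^3 + t^2*(-996*y - 160) + t*(-882*y^2 + 320*y + 400) - 162*y^3 + 90*y^2 + 100*y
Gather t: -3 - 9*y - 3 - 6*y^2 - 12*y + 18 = -6*y^2 - 21*y + 12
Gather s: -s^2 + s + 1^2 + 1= -s^2 + s + 2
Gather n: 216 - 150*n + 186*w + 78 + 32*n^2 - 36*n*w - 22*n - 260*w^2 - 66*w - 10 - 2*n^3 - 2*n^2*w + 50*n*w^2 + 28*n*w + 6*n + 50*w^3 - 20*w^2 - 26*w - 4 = -2*n^3 + n^2*(32 - 2*w) + n*(50*w^2 - 8*w - 166) + 50*w^3 - 280*w^2 + 94*w + 280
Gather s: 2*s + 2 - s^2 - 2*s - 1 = 1 - s^2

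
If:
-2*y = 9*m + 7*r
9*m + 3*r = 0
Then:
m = y/6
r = -y/2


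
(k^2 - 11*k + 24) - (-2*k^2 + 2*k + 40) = 3*k^2 - 13*k - 16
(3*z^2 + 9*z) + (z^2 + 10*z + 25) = 4*z^2 + 19*z + 25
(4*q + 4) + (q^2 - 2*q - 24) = q^2 + 2*q - 20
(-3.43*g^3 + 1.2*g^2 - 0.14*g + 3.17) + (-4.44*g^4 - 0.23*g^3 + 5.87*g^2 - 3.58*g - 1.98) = -4.44*g^4 - 3.66*g^3 + 7.07*g^2 - 3.72*g + 1.19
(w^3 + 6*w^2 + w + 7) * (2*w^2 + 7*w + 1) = 2*w^5 + 19*w^4 + 45*w^3 + 27*w^2 + 50*w + 7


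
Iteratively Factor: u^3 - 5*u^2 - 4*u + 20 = (u - 5)*(u^2 - 4) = (u - 5)*(u + 2)*(u - 2)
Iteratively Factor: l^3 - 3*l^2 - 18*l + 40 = (l - 5)*(l^2 + 2*l - 8) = (l - 5)*(l - 2)*(l + 4)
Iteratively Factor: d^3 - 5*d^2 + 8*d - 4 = (d - 1)*(d^2 - 4*d + 4) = (d - 2)*(d - 1)*(d - 2)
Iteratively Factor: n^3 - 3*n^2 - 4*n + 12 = (n - 3)*(n^2 - 4) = (n - 3)*(n - 2)*(n + 2)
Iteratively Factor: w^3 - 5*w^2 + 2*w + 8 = (w - 4)*(w^2 - w - 2) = (w - 4)*(w + 1)*(w - 2)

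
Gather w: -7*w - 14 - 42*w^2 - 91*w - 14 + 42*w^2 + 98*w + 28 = 0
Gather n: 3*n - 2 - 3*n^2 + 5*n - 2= -3*n^2 + 8*n - 4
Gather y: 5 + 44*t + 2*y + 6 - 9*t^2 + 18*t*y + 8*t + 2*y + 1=-9*t^2 + 52*t + y*(18*t + 4) + 12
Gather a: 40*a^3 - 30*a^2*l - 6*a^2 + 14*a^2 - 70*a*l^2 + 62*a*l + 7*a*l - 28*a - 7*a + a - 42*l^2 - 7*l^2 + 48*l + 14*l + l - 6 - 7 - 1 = 40*a^3 + a^2*(8 - 30*l) + a*(-70*l^2 + 69*l - 34) - 49*l^2 + 63*l - 14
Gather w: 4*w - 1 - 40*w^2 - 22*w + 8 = -40*w^2 - 18*w + 7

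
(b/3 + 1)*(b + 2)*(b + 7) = b^3/3 + 4*b^2 + 41*b/3 + 14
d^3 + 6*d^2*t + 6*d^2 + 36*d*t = d*(d + 6)*(d + 6*t)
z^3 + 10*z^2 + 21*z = z*(z + 3)*(z + 7)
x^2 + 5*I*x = x*(x + 5*I)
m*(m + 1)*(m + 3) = m^3 + 4*m^2 + 3*m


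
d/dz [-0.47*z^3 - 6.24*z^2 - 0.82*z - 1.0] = -1.41*z^2 - 12.48*z - 0.82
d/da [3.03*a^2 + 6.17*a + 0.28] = 6.06*a + 6.17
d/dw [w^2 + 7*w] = 2*w + 7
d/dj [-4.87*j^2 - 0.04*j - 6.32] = -9.74*j - 0.04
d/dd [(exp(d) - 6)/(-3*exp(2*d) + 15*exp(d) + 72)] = ((exp(d) - 6)*(2*exp(d) - 5) - exp(2*d) + 5*exp(d) + 24)*exp(d)/(3*(-exp(2*d) + 5*exp(d) + 24)^2)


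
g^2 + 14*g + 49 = (g + 7)^2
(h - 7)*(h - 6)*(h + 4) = h^3 - 9*h^2 - 10*h + 168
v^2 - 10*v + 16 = (v - 8)*(v - 2)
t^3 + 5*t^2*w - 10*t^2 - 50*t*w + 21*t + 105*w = (t - 7)*(t - 3)*(t + 5*w)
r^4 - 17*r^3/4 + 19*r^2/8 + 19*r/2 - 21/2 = (r - 2)^2*(r - 7/4)*(r + 3/2)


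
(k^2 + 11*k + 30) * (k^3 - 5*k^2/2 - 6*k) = k^5 + 17*k^4/2 - 7*k^3/2 - 141*k^2 - 180*k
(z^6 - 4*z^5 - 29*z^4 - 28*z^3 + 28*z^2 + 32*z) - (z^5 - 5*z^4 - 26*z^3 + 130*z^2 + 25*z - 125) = z^6 - 5*z^5 - 24*z^4 - 2*z^3 - 102*z^2 + 7*z + 125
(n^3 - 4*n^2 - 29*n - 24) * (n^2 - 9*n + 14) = n^5 - 13*n^4 + 21*n^3 + 181*n^2 - 190*n - 336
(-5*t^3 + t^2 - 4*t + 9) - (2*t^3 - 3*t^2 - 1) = -7*t^3 + 4*t^2 - 4*t + 10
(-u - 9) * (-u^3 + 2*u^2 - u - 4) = u^4 + 7*u^3 - 17*u^2 + 13*u + 36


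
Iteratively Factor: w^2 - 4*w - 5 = (w - 5)*(w + 1)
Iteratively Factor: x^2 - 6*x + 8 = (x - 4)*(x - 2)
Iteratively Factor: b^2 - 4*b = (b - 4)*(b)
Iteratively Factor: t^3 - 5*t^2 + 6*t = (t)*(t^2 - 5*t + 6) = t*(t - 2)*(t - 3)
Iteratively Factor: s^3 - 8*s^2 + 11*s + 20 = (s + 1)*(s^2 - 9*s + 20) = (s - 4)*(s + 1)*(s - 5)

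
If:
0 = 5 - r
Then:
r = 5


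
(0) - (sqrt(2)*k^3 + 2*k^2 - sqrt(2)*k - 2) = -sqrt(2)*k^3 - 2*k^2 + sqrt(2)*k + 2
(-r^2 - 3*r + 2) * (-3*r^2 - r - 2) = 3*r^4 + 10*r^3 - r^2 + 4*r - 4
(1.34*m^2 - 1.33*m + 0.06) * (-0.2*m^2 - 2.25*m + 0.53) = -0.268*m^4 - 2.749*m^3 + 3.6907*m^2 - 0.8399*m + 0.0318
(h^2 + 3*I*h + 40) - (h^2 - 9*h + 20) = 9*h + 3*I*h + 20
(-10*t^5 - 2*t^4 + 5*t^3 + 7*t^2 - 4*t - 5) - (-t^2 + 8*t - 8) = -10*t^5 - 2*t^4 + 5*t^3 + 8*t^2 - 12*t + 3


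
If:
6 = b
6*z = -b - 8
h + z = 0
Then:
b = 6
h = 7/3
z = -7/3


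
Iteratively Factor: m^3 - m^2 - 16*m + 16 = (m - 4)*(m^2 + 3*m - 4) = (m - 4)*(m - 1)*(m + 4)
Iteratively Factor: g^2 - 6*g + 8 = (g - 2)*(g - 4)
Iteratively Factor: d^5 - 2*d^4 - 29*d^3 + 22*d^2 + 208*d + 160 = (d - 4)*(d^4 + 2*d^3 - 21*d^2 - 62*d - 40) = (d - 5)*(d - 4)*(d^3 + 7*d^2 + 14*d + 8) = (d - 5)*(d - 4)*(d + 2)*(d^2 + 5*d + 4) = (d - 5)*(d - 4)*(d + 1)*(d + 2)*(d + 4)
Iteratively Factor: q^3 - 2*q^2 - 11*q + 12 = (q + 3)*(q^2 - 5*q + 4) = (q - 1)*(q + 3)*(q - 4)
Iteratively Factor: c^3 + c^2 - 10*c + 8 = (c + 4)*(c^2 - 3*c + 2) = (c - 1)*(c + 4)*(c - 2)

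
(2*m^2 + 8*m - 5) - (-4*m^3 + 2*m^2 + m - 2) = 4*m^3 + 7*m - 3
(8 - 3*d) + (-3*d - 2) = 6 - 6*d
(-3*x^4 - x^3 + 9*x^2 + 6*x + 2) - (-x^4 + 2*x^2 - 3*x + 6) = -2*x^4 - x^3 + 7*x^2 + 9*x - 4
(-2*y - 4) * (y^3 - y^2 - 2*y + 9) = -2*y^4 - 2*y^3 + 8*y^2 - 10*y - 36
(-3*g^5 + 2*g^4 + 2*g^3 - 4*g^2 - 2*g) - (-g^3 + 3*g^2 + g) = -3*g^5 + 2*g^4 + 3*g^3 - 7*g^2 - 3*g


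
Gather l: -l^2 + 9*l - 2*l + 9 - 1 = -l^2 + 7*l + 8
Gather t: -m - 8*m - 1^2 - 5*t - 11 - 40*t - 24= -9*m - 45*t - 36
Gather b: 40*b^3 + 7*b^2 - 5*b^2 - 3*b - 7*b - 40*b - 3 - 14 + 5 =40*b^3 + 2*b^2 - 50*b - 12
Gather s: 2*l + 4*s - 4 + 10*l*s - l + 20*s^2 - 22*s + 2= l + 20*s^2 + s*(10*l - 18) - 2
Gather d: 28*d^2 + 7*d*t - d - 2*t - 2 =28*d^2 + d*(7*t - 1) - 2*t - 2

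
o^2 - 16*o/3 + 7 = (o - 3)*(o - 7/3)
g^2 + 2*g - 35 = (g - 5)*(g + 7)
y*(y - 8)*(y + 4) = y^3 - 4*y^2 - 32*y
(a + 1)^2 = a^2 + 2*a + 1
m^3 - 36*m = m*(m - 6)*(m + 6)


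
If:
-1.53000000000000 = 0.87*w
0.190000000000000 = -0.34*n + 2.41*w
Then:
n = -13.02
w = -1.76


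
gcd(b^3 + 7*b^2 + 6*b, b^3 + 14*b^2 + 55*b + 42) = b^2 + 7*b + 6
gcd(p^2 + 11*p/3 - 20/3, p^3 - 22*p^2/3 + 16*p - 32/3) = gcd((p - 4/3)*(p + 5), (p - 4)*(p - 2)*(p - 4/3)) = p - 4/3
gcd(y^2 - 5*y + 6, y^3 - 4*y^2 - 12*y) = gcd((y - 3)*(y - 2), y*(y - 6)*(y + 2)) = 1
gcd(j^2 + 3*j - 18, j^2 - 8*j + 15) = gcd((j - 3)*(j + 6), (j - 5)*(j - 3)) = j - 3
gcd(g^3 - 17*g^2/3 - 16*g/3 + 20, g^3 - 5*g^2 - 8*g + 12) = g^2 - 4*g - 12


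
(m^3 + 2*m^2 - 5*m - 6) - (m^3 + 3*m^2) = -m^2 - 5*m - 6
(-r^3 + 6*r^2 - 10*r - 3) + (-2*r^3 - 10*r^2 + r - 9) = -3*r^3 - 4*r^2 - 9*r - 12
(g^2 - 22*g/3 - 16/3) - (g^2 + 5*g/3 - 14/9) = -9*g - 34/9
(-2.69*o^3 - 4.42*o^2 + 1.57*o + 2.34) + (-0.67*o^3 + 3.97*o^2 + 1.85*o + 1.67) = -3.36*o^3 - 0.45*o^2 + 3.42*o + 4.01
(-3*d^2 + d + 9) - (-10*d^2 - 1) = 7*d^2 + d + 10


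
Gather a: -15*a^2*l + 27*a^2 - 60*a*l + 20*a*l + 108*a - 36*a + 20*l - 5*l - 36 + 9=a^2*(27 - 15*l) + a*(72 - 40*l) + 15*l - 27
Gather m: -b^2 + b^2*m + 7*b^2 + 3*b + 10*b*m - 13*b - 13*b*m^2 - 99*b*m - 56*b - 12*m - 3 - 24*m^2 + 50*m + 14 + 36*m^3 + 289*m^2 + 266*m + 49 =6*b^2 - 66*b + 36*m^3 + m^2*(265 - 13*b) + m*(b^2 - 89*b + 304) + 60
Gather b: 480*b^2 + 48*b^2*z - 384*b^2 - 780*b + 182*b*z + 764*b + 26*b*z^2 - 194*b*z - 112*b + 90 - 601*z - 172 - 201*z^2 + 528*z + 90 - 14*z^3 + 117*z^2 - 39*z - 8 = b^2*(48*z + 96) + b*(26*z^2 - 12*z - 128) - 14*z^3 - 84*z^2 - 112*z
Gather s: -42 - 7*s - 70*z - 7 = -7*s - 70*z - 49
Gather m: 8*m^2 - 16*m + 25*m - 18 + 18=8*m^2 + 9*m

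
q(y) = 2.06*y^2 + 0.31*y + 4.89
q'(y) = 4.12*y + 0.31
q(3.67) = 33.77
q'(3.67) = 15.43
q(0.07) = 4.92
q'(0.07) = 0.60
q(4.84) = 54.65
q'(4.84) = 20.25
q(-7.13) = 107.40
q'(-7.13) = -29.07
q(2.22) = 15.73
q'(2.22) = 9.46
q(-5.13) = 57.51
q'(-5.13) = -20.83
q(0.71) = 6.15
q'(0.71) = 3.24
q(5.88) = 77.94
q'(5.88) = 24.54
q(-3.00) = 22.50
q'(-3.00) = -12.05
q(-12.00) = 297.81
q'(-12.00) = -49.13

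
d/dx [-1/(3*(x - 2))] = 1/(3*(x - 2)^2)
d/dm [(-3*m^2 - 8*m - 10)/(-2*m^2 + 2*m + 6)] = (-11*m^2 - 38*m - 14)/(2*(m^4 - 2*m^3 - 5*m^2 + 6*m + 9))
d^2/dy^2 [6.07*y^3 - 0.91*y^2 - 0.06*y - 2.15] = 36.42*y - 1.82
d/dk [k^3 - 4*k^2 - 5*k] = 3*k^2 - 8*k - 5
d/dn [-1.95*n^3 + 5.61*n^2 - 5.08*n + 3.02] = -5.85*n^2 + 11.22*n - 5.08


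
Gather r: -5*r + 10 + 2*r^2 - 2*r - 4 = 2*r^2 - 7*r + 6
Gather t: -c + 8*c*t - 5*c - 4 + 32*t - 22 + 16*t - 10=-6*c + t*(8*c + 48) - 36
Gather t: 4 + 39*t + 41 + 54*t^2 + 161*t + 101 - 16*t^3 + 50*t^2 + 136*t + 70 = -16*t^3 + 104*t^2 + 336*t + 216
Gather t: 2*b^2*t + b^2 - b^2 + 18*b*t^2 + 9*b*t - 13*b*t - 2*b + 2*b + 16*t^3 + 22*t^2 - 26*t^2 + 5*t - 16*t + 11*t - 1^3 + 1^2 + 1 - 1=16*t^3 + t^2*(18*b - 4) + t*(2*b^2 - 4*b)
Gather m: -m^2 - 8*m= -m^2 - 8*m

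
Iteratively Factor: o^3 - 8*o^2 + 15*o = (o - 5)*(o^2 - 3*o) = (o - 5)*(o - 3)*(o)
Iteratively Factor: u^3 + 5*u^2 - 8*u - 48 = (u + 4)*(u^2 + u - 12) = (u - 3)*(u + 4)*(u + 4)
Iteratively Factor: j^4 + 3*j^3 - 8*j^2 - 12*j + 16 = (j + 4)*(j^3 - j^2 - 4*j + 4) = (j + 2)*(j + 4)*(j^2 - 3*j + 2) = (j - 1)*(j + 2)*(j + 4)*(j - 2)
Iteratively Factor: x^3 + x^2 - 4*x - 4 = (x + 1)*(x^2 - 4) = (x - 2)*(x + 1)*(x + 2)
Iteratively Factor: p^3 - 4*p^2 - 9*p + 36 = (p - 4)*(p^2 - 9) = (p - 4)*(p - 3)*(p + 3)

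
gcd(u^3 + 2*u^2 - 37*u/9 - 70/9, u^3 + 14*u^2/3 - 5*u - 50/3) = u^2 - u/3 - 10/3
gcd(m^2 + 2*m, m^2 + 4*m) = m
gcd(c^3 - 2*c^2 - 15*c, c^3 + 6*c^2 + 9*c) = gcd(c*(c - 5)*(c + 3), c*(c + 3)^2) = c^2 + 3*c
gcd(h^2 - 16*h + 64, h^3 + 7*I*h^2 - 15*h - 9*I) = 1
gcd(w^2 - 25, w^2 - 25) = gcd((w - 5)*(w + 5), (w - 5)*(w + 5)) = w^2 - 25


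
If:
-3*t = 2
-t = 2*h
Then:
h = 1/3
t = -2/3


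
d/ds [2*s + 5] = 2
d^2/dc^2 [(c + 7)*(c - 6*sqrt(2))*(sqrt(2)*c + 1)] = 6*sqrt(2)*c - 22 + 14*sqrt(2)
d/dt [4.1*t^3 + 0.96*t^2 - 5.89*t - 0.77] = 12.3*t^2 + 1.92*t - 5.89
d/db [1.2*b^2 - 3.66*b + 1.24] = 2.4*b - 3.66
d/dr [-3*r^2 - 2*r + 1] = -6*r - 2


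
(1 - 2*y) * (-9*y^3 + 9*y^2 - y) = 18*y^4 - 27*y^3 + 11*y^2 - y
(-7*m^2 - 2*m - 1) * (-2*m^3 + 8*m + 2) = 14*m^5 + 4*m^4 - 54*m^3 - 30*m^2 - 12*m - 2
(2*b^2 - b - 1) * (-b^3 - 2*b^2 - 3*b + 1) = -2*b^5 - 3*b^4 - 3*b^3 + 7*b^2 + 2*b - 1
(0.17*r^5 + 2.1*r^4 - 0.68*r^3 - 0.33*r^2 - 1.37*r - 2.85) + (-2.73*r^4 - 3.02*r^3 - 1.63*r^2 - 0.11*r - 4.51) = 0.17*r^5 - 0.63*r^4 - 3.7*r^3 - 1.96*r^2 - 1.48*r - 7.36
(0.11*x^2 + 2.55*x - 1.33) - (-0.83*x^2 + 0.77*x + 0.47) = 0.94*x^2 + 1.78*x - 1.8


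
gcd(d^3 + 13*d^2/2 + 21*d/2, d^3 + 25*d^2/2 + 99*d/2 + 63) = d^2 + 13*d/2 + 21/2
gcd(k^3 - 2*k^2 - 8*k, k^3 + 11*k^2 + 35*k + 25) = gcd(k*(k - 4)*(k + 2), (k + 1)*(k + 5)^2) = 1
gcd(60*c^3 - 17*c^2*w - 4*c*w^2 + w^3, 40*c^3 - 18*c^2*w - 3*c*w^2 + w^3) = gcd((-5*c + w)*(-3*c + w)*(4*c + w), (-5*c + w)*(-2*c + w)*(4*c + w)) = -20*c^2 - c*w + w^2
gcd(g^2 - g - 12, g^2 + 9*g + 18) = g + 3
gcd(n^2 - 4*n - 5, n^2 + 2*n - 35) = n - 5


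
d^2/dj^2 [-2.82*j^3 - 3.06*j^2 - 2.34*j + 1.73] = -16.92*j - 6.12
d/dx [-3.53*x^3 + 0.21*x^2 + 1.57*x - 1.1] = -10.59*x^2 + 0.42*x + 1.57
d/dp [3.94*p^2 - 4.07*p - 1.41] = 7.88*p - 4.07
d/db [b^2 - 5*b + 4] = 2*b - 5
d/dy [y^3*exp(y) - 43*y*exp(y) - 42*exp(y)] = (y^3 + 3*y^2 - 43*y - 85)*exp(y)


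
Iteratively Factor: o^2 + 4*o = (o)*(o + 4)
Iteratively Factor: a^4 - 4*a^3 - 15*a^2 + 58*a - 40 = (a - 2)*(a^3 - 2*a^2 - 19*a + 20) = (a - 5)*(a - 2)*(a^2 + 3*a - 4) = (a - 5)*(a - 2)*(a + 4)*(a - 1)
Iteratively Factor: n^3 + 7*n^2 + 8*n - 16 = (n + 4)*(n^2 + 3*n - 4) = (n - 1)*(n + 4)*(n + 4)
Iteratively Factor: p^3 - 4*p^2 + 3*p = (p)*(p^2 - 4*p + 3) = p*(p - 3)*(p - 1)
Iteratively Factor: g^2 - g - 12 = (g - 4)*(g + 3)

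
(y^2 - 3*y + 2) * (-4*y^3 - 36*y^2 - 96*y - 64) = -4*y^5 - 24*y^4 + 4*y^3 + 152*y^2 - 128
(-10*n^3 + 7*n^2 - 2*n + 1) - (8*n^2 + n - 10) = -10*n^3 - n^2 - 3*n + 11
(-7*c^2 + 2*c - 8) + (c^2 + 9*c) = -6*c^2 + 11*c - 8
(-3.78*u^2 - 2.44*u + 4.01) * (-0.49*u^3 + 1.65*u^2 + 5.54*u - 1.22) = 1.8522*u^5 - 5.0414*u^4 - 26.9321*u^3 - 2.2895*u^2 + 25.1922*u - 4.8922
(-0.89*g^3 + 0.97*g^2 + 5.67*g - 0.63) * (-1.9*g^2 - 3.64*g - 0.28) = 1.691*g^5 + 1.3966*g^4 - 14.0546*g^3 - 19.7134*g^2 + 0.7056*g + 0.1764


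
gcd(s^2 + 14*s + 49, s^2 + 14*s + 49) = s^2 + 14*s + 49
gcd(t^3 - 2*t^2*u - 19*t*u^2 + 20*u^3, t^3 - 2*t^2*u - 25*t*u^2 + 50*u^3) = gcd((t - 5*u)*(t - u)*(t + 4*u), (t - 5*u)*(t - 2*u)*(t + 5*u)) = t - 5*u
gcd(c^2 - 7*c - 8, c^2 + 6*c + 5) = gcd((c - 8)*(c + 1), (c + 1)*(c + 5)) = c + 1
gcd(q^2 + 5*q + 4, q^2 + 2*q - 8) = q + 4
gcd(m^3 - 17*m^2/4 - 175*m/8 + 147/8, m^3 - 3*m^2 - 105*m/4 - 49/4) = m^2 - 7*m/2 - 49/2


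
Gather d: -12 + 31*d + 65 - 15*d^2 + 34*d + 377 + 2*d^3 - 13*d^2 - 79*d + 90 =2*d^3 - 28*d^2 - 14*d + 520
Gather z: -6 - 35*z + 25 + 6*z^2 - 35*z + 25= 6*z^2 - 70*z + 44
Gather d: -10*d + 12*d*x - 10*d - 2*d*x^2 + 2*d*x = d*(-2*x^2 + 14*x - 20)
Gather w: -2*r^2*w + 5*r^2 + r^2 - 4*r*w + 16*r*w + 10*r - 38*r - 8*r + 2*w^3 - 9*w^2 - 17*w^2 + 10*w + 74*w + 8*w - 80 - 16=6*r^2 - 36*r + 2*w^3 - 26*w^2 + w*(-2*r^2 + 12*r + 92) - 96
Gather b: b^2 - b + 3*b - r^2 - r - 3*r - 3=b^2 + 2*b - r^2 - 4*r - 3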